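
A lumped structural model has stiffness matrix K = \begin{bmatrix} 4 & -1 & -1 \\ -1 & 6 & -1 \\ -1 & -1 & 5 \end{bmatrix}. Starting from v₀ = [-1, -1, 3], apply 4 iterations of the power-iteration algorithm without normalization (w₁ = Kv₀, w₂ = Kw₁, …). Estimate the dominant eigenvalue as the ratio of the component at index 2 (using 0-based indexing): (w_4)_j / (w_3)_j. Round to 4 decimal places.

w1 = Kv₀ = (4·(-1) + (-1)·(-1) + (-1)·3; (-1)·(-1) + 6·(-1) + (-1)·3; (-1)·(-1) + (-1)·(-1) + 5·3) = (-6, -8, 17)
w2 = Kw1 = (4·(-6) + (-1)·(-8) + (-1)·17; (-1)·(-6) + 6·(-8) + (-1)·17; (-1)·(-6) + (-1)·(-8) + 5·17) = (-33, -59, 99)
w3 = Kw2 = (-172, -420, 587)
w4 = Kw3 = (-855, -2935, 3527)
Ratio at component: 3527 / 587 = 6.0085

6.0085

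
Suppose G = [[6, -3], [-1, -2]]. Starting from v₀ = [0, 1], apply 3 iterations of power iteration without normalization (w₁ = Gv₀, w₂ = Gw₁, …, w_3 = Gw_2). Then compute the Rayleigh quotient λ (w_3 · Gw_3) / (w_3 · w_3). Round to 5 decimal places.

5.91032

w1 = Gv₀ = (-3, -2)
w2 = Gw1 = (-12, 7)
w3 = Gw2 = (-93, -2)
Gw3 = (-552, 97)
w3·Gw3 = (-93)·(-552) + (-2)·97 = 51142; w3·w3 = (-93)·(-93) + (-2)·(-2) = 8653
λ ≈ 51142/8653 = 5.91032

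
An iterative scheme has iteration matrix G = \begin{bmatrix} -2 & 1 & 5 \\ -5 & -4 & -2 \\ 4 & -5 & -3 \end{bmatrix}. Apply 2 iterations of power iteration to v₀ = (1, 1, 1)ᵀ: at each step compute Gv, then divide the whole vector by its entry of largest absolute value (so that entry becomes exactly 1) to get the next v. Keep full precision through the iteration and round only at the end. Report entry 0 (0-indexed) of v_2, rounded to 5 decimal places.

-0.46988

Gv0 = (4.000000, -11.000000, -4.000000); divide by -11.000000 → v1 = (-0.363636, 1.000000, 0.363636)
Gv1 = (3.545455, -2.909091, -7.545455); divide by -7.545455 → v2 = (-0.469880, 0.385542, 1.000000)
Requested entry of v2: -39/83 = -0.46988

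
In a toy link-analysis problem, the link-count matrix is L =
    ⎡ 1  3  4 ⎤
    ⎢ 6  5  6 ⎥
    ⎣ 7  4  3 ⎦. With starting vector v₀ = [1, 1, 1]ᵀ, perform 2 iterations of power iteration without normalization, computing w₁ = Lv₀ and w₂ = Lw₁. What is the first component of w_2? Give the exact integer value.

115

w1 = Lv₀ = (1·1 + 3·1 + 4·1; 6·1 + 5·1 + 6·1; 7·1 + 4·1 + 3·1) = (8, 17, 14)
w2 = Lw1 = (1·8 + 3·17 + 4·14; 6·8 + 5·17 + 6·14; 7·8 + 4·17 + 3·14) = (115, 217, 166)
The requested component of w2 is 115.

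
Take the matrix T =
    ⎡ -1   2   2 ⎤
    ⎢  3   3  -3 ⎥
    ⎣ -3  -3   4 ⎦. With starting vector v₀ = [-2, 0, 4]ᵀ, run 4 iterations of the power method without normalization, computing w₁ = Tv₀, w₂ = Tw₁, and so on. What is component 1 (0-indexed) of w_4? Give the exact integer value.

w1 = Tv₀ = (10, -18, 22)
w2 = Tw1 = (-2, -90, 112)
w3 = Tw2 = (46, -612, 724)
w4 = Tw3 = (178, -3870, 4594)
The requested component of w4 is -3870.

-3870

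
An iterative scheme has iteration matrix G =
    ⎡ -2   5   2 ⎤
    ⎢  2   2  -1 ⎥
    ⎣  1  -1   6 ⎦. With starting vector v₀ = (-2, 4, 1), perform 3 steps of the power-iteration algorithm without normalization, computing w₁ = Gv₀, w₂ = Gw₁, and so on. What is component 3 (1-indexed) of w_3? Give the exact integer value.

w1 = Gv₀ = ((-2)·(-2) + 5·4 + 2·1; 2·(-2) + 2·4 + (-1)·1; 1·(-2) + (-1)·4 + 6·1) = (26, 3, 0)
w2 = Gw1 = ((-2)·26 + 5·3 + 2·0; 2·26 + 2·3 + (-1)·0; 1·26 + (-1)·3 + 6·0) = (-37, 58, 23)
w3 = Gw2 = (410, 19, 43)
The requested component of w3 is 43.

43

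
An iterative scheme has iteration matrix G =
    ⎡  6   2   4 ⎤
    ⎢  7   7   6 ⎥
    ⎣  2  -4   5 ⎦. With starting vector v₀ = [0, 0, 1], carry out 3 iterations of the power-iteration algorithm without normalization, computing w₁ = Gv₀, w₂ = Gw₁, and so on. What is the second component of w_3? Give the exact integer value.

1146

w1 = Gv₀ = (6·0 + 2·0 + 4·1; 7·0 + 7·0 + 6·1; 2·0 + (-4)·0 + 5·1) = (4, 6, 5)
w2 = Gw1 = (6·4 + 2·6 + 4·5; 7·4 + 7·6 + 6·5; 2·4 + (-4)·6 + 5·5) = (56, 100, 9)
w3 = Gw2 = (572, 1146, -243)
The requested component of w3 is 1146.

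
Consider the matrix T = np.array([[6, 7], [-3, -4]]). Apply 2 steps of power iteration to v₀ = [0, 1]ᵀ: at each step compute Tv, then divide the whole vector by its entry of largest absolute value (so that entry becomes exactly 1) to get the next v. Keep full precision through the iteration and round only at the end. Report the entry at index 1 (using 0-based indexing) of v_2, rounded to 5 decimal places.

-0.35714

Tv0 = (7.000000, -4.000000); divide by 7.000000 → v1 = (1.000000, -0.571429)
Tv1 = (2.000000, -0.714286); divide by 2.000000 → v2 = (1.000000, -0.357143)
Requested entry of v2: -5/14 = -0.35714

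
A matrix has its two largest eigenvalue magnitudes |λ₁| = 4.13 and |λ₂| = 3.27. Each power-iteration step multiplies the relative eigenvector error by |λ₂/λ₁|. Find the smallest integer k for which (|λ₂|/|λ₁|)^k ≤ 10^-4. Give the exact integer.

|λ₂/λ₁| = 3.27/4.13 = 0.79177
Need k ≥ ln(10^-4) / ln(0.79177) = -9.2103 / -0.2335 ≈ 39.447
Smallest integer k satisfying the bound: 40

40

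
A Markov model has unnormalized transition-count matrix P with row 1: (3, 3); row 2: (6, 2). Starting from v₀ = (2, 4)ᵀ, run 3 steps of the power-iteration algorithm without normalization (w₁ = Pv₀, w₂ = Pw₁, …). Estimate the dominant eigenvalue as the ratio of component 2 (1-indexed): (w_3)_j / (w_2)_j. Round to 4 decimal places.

w1 = Pv₀ = (3·2 + 3·4; 6·2 + 2·4) = (18, 20)
w2 = Pw1 = (3·18 + 3·20; 6·18 + 2·20) = (114, 148)
w3 = Pw2 = (786, 980)
Ratio at component: 980 / 148 = 6.6216

6.6216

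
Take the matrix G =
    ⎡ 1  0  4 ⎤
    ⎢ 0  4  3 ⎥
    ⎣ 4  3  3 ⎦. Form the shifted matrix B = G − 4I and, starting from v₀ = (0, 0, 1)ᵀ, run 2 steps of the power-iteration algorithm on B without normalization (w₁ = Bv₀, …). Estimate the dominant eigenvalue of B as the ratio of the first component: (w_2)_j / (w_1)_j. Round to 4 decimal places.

B = G − 4I has rows (-3, 0, 4); (0, 0, 3); (4, 3, -1)
w1 = Bv₀ = ((-3)·0 + 0·0 + 4·1; 0·0 + 0·0 + 3·1; 4·0 + 3·0 + (-1)·1) = (4, 3, -1)
w2 = Bw1 = ((-3)·4 + 0·3 + 4·(-1); 0·4 + 0·3 + 3·(-1); 4·4 + 3·3 + (-1)·(-1)) = (-16, -3, 26)
Ratio: -16/4 = -4.0000

-4.0000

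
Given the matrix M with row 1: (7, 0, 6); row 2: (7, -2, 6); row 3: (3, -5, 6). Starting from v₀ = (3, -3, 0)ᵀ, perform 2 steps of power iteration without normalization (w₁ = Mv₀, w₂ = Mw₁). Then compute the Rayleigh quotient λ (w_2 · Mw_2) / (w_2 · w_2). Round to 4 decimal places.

8.2168

w1 = Mv₀ = (7·3 + 0·(-3) + 6·0; 7·3 + (-2)·(-3) + 6·0; 3·3 + (-5)·(-3) + 6·0) = (21, 27, 24)
w2 = Mw1 = (7·21 + 0·27 + 6·24; 7·21 + (-2)·27 + 6·24; 3·21 + (-5)·27 + 6·24) = (291, 237, 72)
Mw2 = (2469, 1995, 120)
w2·Mw2 = 291·2469 + 237·1995 + 72·120 = 1199934; w2·w2 = 291·291 + 237·237 + 72·72 = 146034
λ ≈ 1199934/146034 = 8.2168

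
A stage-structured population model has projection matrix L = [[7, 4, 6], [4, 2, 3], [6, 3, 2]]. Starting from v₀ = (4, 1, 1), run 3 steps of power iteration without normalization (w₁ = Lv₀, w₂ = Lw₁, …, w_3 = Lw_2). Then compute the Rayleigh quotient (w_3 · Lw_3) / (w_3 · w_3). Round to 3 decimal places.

13.222

w1 = Lv₀ = (38, 21, 29)
w2 = Lw1 = (524, 281, 349)
w3 = Lw2 = (6886, 3705, 4685)
Lw3 = (91132, 49009, 61801)
w3·Lw3 = 6886·91132 + 3705·49009 + 4685·61801 = 1098650982; w3·w3 = 6886·6886 + 3705·3705 + 4685·4685 = 83093246
λ ≈ 1098650982/83093246 = 13.222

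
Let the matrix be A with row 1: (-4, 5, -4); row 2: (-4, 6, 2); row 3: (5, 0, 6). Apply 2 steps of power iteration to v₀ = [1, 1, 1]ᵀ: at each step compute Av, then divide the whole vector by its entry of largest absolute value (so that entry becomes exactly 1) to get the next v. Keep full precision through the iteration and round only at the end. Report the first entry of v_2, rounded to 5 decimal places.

-0.20690

Av0 = (-3.000000, 4.000000, 11.000000); divide by 11.000000 → v1 = (-0.272727, 0.363636, 1.000000)
Av1 = (-1.090909, 5.272727, 4.636364); divide by 5.272727 → v2 = (-0.206897, 1.000000, 0.879310)
Requested entry of v2: -12/58 = -0.20690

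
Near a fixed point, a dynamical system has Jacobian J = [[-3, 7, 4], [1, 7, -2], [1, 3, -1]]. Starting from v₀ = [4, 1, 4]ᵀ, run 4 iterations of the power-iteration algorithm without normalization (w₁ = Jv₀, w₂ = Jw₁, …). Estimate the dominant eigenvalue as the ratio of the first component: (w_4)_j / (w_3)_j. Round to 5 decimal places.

w1 = Jv₀ = ((-3)·4 + 7·1 + 4·4; 1·4 + 7·1 + (-2)·4; 1·4 + 3·1 + (-1)·4) = (11, 3, 3)
w2 = Jw1 = ((-3)·11 + 7·3 + 4·3; 1·11 + 7·3 + (-2)·3; 1·11 + 3·3 + (-1)·3) = (0, 26, 17)
w3 = Jw2 = (250, 148, 61)
w4 = Jw3 = (530, 1164, 633)
Ratio at component: 530 / 250 = 2.12000

λ ≈ 2.12000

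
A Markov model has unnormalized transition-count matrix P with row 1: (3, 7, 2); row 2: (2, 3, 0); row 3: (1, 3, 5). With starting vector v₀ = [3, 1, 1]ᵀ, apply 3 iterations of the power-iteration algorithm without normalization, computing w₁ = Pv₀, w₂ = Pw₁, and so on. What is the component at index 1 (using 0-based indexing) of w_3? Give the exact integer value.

467

w1 = Pv₀ = (3·3 + 7·1 + 2·1; 2·3 + 3·1 + 0·1; 1·3 + 3·1 + 5·1) = (18, 9, 11)
w2 = Pw1 = (3·18 + 7·9 + 2·11; 2·18 + 3·9 + 0·11; 1·18 + 3·9 + 5·11) = (139, 63, 100)
w3 = Pw2 = (1058, 467, 828)
The requested component of w3 is 467.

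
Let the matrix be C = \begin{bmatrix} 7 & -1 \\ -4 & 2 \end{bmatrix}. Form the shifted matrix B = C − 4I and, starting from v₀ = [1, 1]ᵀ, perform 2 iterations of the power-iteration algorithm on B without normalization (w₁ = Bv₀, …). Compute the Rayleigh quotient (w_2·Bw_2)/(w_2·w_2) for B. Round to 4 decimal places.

B = C − 4I has rows (3, -1); (-4, -2)
w1 = Bv₀ = (2, -6)
w2 = Bw1 = (12, 4)
Bw2 = (32, -56)
w2·Bw2 = 160; w2·w2 = 160; μ ≈ 160/160 = 1.0000

μ ≈ 1.0000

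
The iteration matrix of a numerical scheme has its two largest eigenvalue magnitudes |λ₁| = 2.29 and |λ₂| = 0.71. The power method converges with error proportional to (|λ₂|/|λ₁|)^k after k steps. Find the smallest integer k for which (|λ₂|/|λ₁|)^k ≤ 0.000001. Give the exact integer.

|λ₂/λ₁| = 0.71/2.29 = 0.31004
Need k ≥ ln(0.000001) / ln(0.31004) = -13.8155 / -1.1710 ≈ 11.798
Smallest integer k satisfying the bound: 12

12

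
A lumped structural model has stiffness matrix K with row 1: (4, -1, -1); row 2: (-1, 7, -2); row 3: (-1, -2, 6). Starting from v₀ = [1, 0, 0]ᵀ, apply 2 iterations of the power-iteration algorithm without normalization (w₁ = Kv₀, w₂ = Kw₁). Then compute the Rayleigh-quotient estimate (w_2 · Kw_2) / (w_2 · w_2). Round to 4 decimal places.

w1 = Kv₀ = (4·1 + (-1)·0 + (-1)·0; (-1)·1 + 7·0 + (-2)·0; (-1)·1 + (-2)·0 + 6·0) = (4, -1, -1)
w2 = Kw1 = (4·4 + (-1)·(-1) + (-1)·(-1); (-1)·4 + 7·(-1) + (-2)·(-1); (-1)·4 + (-2)·(-1) + 6·(-1)) = (18, -9, -8)
Kw2 = (89, -65, -48)
w2·Kw2 = 18·89 + (-9)·(-65) + (-8)·(-48) = 2571; w2·w2 = 18·18 + (-9)·(-9) + (-8)·(-8) = 469
λ ≈ 2571/469 = 5.4819

λ ≈ 5.4819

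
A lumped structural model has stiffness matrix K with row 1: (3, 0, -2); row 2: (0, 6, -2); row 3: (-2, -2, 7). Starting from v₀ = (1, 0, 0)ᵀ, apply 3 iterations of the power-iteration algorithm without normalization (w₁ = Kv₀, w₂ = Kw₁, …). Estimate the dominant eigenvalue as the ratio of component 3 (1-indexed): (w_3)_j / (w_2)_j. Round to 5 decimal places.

8.70000

w1 = Kv₀ = (3·1 + 0·0 + (-2)·0; 0·1 + 6·0 + (-2)·0; (-2)·1 + (-2)·0 + 7·0) = (3, 0, -2)
w2 = Kw1 = (3·3 + 0·0 + (-2)·(-2); 0·3 + 6·0 + (-2)·(-2); (-2)·3 + (-2)·0 + 7·(-2)) = (13, 4, -20)
w3 = Kw2 = (79, 64, -174)
Ratio at component: -174 / -20 = 8.70000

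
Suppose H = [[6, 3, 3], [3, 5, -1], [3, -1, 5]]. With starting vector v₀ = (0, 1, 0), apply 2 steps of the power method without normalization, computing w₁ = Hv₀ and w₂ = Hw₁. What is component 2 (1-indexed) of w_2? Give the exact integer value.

35

w1 = Hv₀ = (3, 5, -1)
w2 = Hw1 = (30, 35, -1)
The requested component of w2 is 35.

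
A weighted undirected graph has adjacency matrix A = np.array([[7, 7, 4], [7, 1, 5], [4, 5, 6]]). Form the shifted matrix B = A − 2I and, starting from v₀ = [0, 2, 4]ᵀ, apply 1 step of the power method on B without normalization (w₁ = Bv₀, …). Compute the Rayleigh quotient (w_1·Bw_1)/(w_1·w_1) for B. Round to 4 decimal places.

μ ≈ 13.3474

B = A − 2I has rows (5, 7, 4); (7, -1, 5); (4, 5, 4)
w1 = Bv₀ = (5·0 + 7·2 + 4·4; 7·0 + (-1)·2 + 5·4; 4·0 + 5·2 + 4·4) = (30, 18, 26)
Bw1 = (380, 322, 314)
w1·Bw1 = 25360; w1·w1 = 1900; μ ≈ 25360/1900 = 13.3474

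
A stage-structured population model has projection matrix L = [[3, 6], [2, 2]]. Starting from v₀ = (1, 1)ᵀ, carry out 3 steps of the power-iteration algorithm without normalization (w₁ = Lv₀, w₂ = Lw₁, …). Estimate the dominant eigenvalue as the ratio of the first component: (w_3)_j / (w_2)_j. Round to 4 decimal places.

w1 = Lv₀ = (3·1 + 6·1; 2·1 + 2·1) = (9, 4)
w2 = Lw1 = (3·9 + 6·4; 2·9 + 2·4) = (51, 26)
w3 = Lw2 = (309, 154)
Ratio at component: 309 / 51 = 6.0588

λ ≈ 6.0588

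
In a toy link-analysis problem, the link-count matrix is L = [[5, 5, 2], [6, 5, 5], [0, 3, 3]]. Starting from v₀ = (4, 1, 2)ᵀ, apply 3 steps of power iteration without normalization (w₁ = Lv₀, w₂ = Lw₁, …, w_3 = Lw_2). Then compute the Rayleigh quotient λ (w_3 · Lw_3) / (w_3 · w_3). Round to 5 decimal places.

11.75175

w1 = Lv₀ = (5·4 + 5·1 + 2·2; 6·4 + 5·1 + 5·2; 0·4 + 3·1 + 3·2) = (29, 39, 9)
w2 = Lw1 = (5·29 + 5·39 + 2·9; 6·29 + 5·39 + 5·9; 0·29 + 3·39 + 3·9) = (358, 414, 144)
w3 = Lw2 = (4148, 4938, 1674)
Lw3 = (48778, 57948, 19836)
w3·Lw3 = 4148·48778 + 4938·57948 + 1674·19836 = 521683832; w3·w3 = 4148·4148 + 4938·4938 + 1674·1674 = 44392024
λ ≈ 521683832/44392024 = 11.75175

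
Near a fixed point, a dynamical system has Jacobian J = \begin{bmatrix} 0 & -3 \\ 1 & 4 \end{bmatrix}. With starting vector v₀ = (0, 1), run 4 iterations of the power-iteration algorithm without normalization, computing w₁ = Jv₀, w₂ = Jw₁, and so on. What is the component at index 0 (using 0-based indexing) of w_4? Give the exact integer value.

-120

w1 = Jv₀ = (0·0 + (-3)·1; 1·0 + 4·1) = (-3, 4)
w2 = Jw1 = (0·(-3) + (-3)·4; 1·(-3) + 4·4) = (-12, 13)
w3 = Jw2 = (-39, 40)
w4 = Jw3 = (-120, 121)
The requested component of w4 is -120.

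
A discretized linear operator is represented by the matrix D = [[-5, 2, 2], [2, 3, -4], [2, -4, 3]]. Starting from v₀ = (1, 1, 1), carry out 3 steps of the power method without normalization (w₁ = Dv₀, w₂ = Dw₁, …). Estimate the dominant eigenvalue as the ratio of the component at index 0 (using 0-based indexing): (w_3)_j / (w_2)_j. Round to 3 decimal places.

w1 = Dv₀ = (-1, 1, 1)
w2 = Dw1 = (9, -3, -3)
w3 = Dw2 = (-57, 21, 21)
Ratio at component: -57 / 9 = -6.333

-6.333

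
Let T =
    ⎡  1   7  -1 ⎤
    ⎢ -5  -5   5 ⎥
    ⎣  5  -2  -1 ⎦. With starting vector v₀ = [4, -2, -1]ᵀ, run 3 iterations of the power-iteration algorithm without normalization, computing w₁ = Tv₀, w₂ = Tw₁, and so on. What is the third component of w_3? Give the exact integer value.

-1145

w1 = Tv₀ = (-9, -15, 25)
w2 = Tw1 = (-139, 245, -40)
w3 = Tw2 = (1616, -730, -1145)
The requested component of w3 is -1145.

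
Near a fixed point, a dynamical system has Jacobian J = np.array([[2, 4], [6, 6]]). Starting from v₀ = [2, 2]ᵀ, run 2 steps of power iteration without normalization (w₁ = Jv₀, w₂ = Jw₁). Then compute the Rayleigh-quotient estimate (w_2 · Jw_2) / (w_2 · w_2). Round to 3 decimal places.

w1 = Jv₀ = (12, 24)
w2 = Jw1 = (120, 216)
Jw2 = (1104, 2016)
w2·Jw2 = 120·1104 + 216·2016 = 567936; w2·w2 = 120·120 + 216·216 = 61056
λ ≈ 567936/61056 = 9.302

λ ≈ 9.302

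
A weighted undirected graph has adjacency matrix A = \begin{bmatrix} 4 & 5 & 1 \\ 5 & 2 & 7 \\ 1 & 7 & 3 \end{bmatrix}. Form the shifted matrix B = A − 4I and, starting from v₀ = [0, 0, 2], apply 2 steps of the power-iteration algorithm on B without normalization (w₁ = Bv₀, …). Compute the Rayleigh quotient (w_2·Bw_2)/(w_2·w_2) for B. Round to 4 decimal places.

B = A − 4I has rows (0, 5, 1); (5, -2, 7); (1, 7, -1)
w1 = Bv₀ = (2, 14, -2)
w2 = Bw1 = (68, -32, 102)
Bw2 = (-58, 1118, -258)
w2·Bw2 = -66036; w2·w2 = 16052; μ ≈ -66036/16052 = -4.1139

μ ≈ -4.1139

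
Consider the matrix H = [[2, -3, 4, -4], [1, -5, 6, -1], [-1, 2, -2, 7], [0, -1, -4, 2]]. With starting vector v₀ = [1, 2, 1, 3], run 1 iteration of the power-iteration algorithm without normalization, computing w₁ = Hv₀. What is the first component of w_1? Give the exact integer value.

-12

w1 = Hv₀ = (-12, -6, 22, 0)
The requested component of w1 is -12.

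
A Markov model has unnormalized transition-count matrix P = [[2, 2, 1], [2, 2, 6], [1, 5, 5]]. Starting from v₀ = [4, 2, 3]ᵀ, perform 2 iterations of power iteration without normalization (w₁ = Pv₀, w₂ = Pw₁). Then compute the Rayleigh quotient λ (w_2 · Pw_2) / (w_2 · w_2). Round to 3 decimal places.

w1 = Pv₀ = (2·4 + 2·2 + 1·3; 2·4 + 2·2 + 6·3; 1·4 + 5·2 + 5·3) = (15, 30, 29)
w2 = Pw1 = (2·15 + 2·30 + 1·29; 2·15 + 2·30 + 6·29; 1·15 + 5·30 + 5·29) = (119, 264, 310)
Pw2 = (1076, 2626, 2989)
w2·Pw2 = 119·1076 + 264·2626 + 310·2989 = 1747898; w2·w2 = 119·119 + 264·264 + 310·310 = 179957
λ ≈ 1747898/179957 = 9.713

λ ≈ 9.713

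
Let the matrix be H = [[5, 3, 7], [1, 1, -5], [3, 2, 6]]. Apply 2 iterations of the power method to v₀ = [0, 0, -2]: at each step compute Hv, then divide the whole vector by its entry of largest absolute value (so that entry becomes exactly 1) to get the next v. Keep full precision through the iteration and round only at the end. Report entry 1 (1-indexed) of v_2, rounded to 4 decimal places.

1.0000

Hv0 = (-14.00000, 10.00000, -12.00000); divide by -14.00000 → v1 = (1.00000, -0.71429, 0.85714)
Hv1 = (8.85714, -4.00000, 6.71429); divide by 8.85714 → v2 = (1.00000, -0.45161, 0.75806)
Requested entry of v2: -124/-124 = 1.0000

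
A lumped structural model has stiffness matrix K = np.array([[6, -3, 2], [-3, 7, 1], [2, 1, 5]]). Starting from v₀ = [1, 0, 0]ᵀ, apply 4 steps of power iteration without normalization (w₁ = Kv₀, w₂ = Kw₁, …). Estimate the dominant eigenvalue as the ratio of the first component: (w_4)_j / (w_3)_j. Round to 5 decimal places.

w1 = Kv₀ = (6·1 + (-3)·0 + 2·0; (-3)·1 + 7·0 + 1·0; 2·1 + 1·0 + 5·0) = (6, -3, 2)
w2 = Kw1 = (6·6 + (-3)·(-3) + 2·2; (-3)·6 + 7·(-3) + 1·2; 2·6 + 1·(-3) + 5·2) = (49, -37, 19)
w3 = Kw2 = (443, -387, 156)
w4 = Kw3 = (4131, -3882, 1279)
Ratio at component: 4131 / 443 = 9.32506

9.32506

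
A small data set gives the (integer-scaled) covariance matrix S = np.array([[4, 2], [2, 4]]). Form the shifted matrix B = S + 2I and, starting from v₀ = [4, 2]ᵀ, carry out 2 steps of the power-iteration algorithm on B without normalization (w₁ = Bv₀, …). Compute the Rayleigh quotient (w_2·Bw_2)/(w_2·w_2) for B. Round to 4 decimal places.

7.9724

B = S + 2I has rows (6, 2); (2, 6)
w1 = Bv₀ = (28, 20)
w2 = Bw1 = (208, 176)
Bw2 = (1600, 1472)
w2·Bw2 = 591872; w2·w2 = 74240; μ ≈ 591872/74240 = 7.9724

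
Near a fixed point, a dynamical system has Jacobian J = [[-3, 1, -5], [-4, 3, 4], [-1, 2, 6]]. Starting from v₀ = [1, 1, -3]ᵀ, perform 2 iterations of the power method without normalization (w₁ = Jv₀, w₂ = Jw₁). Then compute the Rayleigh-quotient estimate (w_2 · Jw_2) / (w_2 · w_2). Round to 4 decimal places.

w1 = Jv₀ = (13, -13, -17)
w2 = Jw1 = (33, -159, -141)
Jw2 = (447, -1173, -1197)
w2·Jw2 = 33·447 + (-159)·(-1173) + (-141)·(-1197) = 370035; w2·w2 = 33·33 + (-159)·(-159) + (-141)·(-141) = 46251
λ ≈ 370035/46251 = 8.0006

8.0006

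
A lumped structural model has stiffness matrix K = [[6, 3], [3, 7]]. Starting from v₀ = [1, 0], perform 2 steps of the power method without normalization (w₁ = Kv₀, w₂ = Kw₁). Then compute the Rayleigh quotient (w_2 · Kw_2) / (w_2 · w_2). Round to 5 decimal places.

λ ≈ 9.39848

w1 = Kv₀ = (6, 3)
w2 = Kw1 = (45, 39)
Kw2 = (387, 408)
w2·Kw2 = 45·387 + 39·408 = 33327; w2·w2 = 45·45 + 39·39 = 3546
λ ≈ 33327/3546 = 9.39848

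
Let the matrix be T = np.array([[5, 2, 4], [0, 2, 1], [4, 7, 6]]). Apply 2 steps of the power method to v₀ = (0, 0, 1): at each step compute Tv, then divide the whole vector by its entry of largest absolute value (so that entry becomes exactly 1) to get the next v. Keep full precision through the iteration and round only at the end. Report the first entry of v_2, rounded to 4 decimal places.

0.7797

Tv0 = (4.00000, 1.00000, 6.00000); divide by 6.00000 → v1 = (0.66667, 0.16667, 1.00000)
Tv1 = (7.66667, 1.33333, 9.83333); divide by 9.83333 → v2 = (0.77966, 0.13559, 1.00000)
Requested entry of v2: 46/59 = 0.7797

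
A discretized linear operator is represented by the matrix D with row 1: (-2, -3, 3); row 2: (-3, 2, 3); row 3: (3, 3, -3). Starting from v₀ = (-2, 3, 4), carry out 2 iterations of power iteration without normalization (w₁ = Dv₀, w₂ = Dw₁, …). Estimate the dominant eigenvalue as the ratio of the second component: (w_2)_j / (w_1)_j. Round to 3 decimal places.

λ ≈ 0.000

w1 = Dv₀ = ((-2)·(-2) + (-3)·3 + 3·4; (-3)·(-2) + 2·3 + 3·4; 3·(-2) + 3·3 + (-3)·4) = (7, 24, -9)
w2 = Dw1 = ((-2)·7 + (-3)·24 + 3·(-9); (-3)·7 + 2·24 + 3·(-9); 3·7 + 3·24 + (-3)·(-9)) = (-113, 0, 120)
Ratio at component: 0 / 24 = 0.000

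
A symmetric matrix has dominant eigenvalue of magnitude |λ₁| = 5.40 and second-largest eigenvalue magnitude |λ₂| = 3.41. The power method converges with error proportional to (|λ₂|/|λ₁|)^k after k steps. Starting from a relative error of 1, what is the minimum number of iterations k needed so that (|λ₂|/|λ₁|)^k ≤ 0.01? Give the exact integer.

|λ₂/λ₁| = 3.41/5.40 = 0.63148
Need k ≥ ln(0.01) / ln(0.63148) = -4.6052 / -0.4597 ≈ 10.018
Smallest integer k satisfying the bound: 11

11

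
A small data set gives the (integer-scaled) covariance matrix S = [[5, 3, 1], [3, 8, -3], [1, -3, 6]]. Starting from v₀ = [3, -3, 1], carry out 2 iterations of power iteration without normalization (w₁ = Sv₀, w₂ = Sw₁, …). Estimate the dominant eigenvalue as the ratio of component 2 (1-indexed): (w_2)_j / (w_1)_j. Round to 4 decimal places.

w1 = Sv₀ = (5·3 + 3·(-3) + 1·1; 3·3 + 8·(-3) + (-3)·1; 1·3 + (-3)·(-3) + 6·1) = (7, -18, 18)
w2 = Sw1 = (5·7 + 3·(-18) + 1·18; 3·7 + 8·(-18) + (-3)·18; 1·7 + (-3)·(-18) + 6·18) = (-1, -177, 169)
Ratio at component: -177 / -18 = 9.8333

λ ≈ 9.8333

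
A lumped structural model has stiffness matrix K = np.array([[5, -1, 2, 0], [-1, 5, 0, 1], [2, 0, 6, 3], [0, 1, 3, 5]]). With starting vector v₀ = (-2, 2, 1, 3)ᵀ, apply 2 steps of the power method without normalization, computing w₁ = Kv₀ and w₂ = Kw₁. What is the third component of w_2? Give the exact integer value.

106

w1 = Kv₀ = (-10, 15, 11, 20)
w2 = Kw1 = (-43, 105, 106, 148)
The requested component of w2 is 106.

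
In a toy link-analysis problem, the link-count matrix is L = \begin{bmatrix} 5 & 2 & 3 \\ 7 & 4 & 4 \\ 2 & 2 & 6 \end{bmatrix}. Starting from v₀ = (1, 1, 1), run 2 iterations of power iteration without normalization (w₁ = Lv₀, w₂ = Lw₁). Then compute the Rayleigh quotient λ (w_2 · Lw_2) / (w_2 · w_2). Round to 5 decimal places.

11.10546

w1 = Lv₀ = (5·1 + 2·1 + 3·1; 7·1 + 4·1 + 4·1; 2·1 + 2·1 + 6·1) = (10, 15, 10)
w2 = Lw1 = (5·10 + 2·15 + 3·10; 7·10 + 4·15 + 4·10; 2·10 + 2·15 + 6·10) = (110, 170, 110)
Lw2 = (1220, 1890, 1220)
w2·Lw2 = 110·1220 + 170·1890 + 110·1220 = 589700; w2·w2 = 110·110 + 170·170 + 110·110 = 53100
λ ≈ 589700/53100 = 11.10546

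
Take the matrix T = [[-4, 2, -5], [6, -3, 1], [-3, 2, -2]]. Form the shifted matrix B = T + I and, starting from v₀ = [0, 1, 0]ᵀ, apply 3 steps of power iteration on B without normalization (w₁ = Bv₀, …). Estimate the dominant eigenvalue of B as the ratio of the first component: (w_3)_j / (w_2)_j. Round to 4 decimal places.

-7.8000

B = T + I has rows (-3, 2, -5); (6, -2, 1); (-3, 2, -1)
w1 = Bv₀ = (2, -2, 2)
w2 = Bw1 = (-20, 18, -12)
w3 = Bw2 = (156, -168, 108)
Ratio: 156/-20 = -7.8000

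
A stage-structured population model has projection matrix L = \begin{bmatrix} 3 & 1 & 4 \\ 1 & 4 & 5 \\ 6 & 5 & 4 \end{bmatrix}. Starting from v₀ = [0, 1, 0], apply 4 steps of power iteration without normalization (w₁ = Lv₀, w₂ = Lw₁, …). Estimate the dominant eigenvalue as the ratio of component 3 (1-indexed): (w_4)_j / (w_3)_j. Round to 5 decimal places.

11.13489

w1 = Lv₀ = (3·0 + 1·1 + 4·0; 1·0 + 4·1 + 5·0; 6·0 + 5·1 + 4·0) = (1, 4, 5)
w2 = Lw1 = (3·1 + 1·4 + 4·5; 1·1 + 4·4 + 5·5; 6·1 + 5·4 + 4·5) = (27, 42, 46)
w3 = Lw2 = (307, 425, 556)
w4 = Lw3 = (3570, 4787, 6191)
Ratio at component: 6191 / 556 = 11.13489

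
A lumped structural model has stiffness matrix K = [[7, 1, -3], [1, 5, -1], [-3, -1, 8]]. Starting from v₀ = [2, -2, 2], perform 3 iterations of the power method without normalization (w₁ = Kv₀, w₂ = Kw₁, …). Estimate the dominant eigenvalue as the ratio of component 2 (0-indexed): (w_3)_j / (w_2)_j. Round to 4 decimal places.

λ ≈ 8.7727

w1 = Kv₀ = (6, -10, 12)
w2 = Kw1 = (-4, -56, 88)
w3 = Kw2 = (-348, -372, 772)
Ratio at component: 772 / 88 = 8.7727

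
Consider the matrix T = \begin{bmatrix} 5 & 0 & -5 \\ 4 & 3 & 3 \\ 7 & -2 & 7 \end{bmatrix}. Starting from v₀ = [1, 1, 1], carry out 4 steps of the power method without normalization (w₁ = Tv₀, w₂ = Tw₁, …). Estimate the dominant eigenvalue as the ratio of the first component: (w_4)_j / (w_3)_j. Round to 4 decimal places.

λ ≈ 4.1613

w1 = Tv₀ = (0, 10, 12)
w2 = Tw1 = (-60, 66, 64)
w3 = Tw2 = (-620, 150, -104)
w4 = Tw3 = (-2580, -2342, -5368)
Ratio at component: -2580 / -620 = 4.1613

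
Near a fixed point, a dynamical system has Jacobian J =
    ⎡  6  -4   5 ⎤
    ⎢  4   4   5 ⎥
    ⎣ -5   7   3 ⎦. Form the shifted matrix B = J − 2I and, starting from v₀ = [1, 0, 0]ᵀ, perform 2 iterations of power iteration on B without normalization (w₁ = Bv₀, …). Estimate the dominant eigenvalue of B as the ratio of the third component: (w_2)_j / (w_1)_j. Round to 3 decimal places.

B = J − 2I has rows (4, -4, 5); (4, 2, 5); (-5, 7, 1)
w1 = Bv₀ = (4, 4, -5)
w2 = Bw1 = (-25, -1, 3)
Ratio: 3/-5 = -0.600

μ ≈ -0.600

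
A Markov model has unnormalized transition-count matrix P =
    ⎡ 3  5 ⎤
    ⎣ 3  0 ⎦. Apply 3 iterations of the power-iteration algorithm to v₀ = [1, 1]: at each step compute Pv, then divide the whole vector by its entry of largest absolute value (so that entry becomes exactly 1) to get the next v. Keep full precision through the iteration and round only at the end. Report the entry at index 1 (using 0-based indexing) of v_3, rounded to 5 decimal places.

Pv0 = (8.000000, 3.000000); divide by 8.000000 → v1 = (1.000000, 0.375000)
Pv1 = (4.875000, 3.000000); divide by 4.875000 → v2 = (1.000000, 0.615385)
Pv2 = (6.076923, 3.000000); divide by 6.076923 → v3 = (1.000000, 0.493671)
Requested entry of v3: 117/237 = 0.49367

0.49367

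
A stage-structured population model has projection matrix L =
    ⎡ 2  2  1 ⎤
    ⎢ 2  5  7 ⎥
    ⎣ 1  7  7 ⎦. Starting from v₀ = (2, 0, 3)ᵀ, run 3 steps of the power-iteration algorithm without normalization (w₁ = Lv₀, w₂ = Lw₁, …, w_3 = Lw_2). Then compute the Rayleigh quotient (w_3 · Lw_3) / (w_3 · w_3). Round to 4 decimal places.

λ ≈ 13.4456

w1 = Lv₀ = (7, 25, 23)
w2 = Lw1 = (87, 300, 343)
w3 = Lw2 = (1117, 4075, 4588)
Lw3 = (14972, 54725, 61758)
w3·Lw3 = 1117·14972 + 4075·54725 + 4588·61758 = 523073803; w3·w3 = 1117·1117 + 4075·4075 + 4588·4588 = 38903058
λ ≈ 523073803/38903058 = 13.4456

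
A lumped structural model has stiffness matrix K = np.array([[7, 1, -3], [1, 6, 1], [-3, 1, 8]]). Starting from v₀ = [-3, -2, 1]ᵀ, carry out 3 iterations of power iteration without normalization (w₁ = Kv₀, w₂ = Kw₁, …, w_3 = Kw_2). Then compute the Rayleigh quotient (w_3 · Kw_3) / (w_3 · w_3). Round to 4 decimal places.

10.2894

w1 = Kv₀ = (7·(-3) + 1·(-2) + (-3)·1; 1·(-3) + 6·(-2) + 1·1; (-3)·(-3) + 1·(-2) + 8·1) = (-26, -14, 15)
w2 = Kw1 = (7·(-26) + 1·(-14) + (-3)·15; 1·(-26) + 6·(-14) + 1·15; (-3)·(-26) + 1·(-14) + 8·15) = (-241, -95, 184)
w3 = Kw2 = (-2334, -627, 2100)
Kw3 = (-23265, -3996, 23175)
w3·Kw3 = (-2334)·(-23265) + (-627)·(-3996) + 2100·23175 = 105473502; w3·w3 = (-2334)·(-2334) + (-627)·(-627) + 2100·2100 = 10250685
λ ≈ 105473502/10250685 = 10.2894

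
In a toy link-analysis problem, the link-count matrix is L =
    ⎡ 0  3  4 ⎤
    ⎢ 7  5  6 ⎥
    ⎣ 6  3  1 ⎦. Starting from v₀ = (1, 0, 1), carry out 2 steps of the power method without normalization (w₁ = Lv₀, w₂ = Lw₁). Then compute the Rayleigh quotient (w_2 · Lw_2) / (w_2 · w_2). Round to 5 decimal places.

w1 = Lv₀ = (4, 13, 7)
w2 = Lw1 = (67, 135, 70)
Lw2 = (685, 1564, 877)
w2·Lw2 = 67·685 + 135·1564 + 70·877 = 318425; w2·w2 = 67·67 + 135·135 + 70·70 = 27614
λ ≈ 318425/27614 = 11.53129

11.53129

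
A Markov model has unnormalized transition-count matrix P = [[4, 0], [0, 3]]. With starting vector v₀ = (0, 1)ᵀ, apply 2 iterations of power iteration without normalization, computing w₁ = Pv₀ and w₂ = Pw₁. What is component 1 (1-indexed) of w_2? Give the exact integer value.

w1 = Pv₀ = (0, 3)
w2 = Pw1 = (0, 9)
The requested component of w2 is 0.

0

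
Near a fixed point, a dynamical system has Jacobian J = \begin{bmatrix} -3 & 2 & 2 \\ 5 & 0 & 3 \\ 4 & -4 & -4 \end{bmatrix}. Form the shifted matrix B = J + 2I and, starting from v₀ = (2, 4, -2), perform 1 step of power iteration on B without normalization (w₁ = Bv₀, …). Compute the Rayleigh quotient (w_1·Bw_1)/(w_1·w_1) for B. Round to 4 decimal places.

2.5610

B = J + 2I has rows (-1, 2, 2); (5, 2, 3); (4, -4, -2)
w1 = Bv₀ = (2, 12, -4)
Bw1 = (14, 22, -32)
w1·Bw1 = 420; w1·w1 = 164; μ ≈ 420/164 = 2.5610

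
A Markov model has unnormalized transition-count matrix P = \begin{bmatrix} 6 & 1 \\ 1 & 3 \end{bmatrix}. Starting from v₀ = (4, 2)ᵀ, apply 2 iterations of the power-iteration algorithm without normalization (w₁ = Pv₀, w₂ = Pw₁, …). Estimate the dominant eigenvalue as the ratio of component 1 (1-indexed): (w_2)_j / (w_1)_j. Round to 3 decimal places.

6.385

w1 = Pv₀ = (6·4 + 1·2; 1·4 + 3·2) = (26, 10)
w2 = Pw1 = (6·26 + 1·10; 1·26 + 3·10) = (166, 56)
Ratio at component: 166 / 26 = 6.385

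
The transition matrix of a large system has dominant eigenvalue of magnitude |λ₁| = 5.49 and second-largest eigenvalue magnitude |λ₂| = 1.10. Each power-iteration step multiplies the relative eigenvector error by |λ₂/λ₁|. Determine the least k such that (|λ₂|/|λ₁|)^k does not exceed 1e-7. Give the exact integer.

11

|λ₂/λ₁| = 1.10/5.49 = 0.20036
Need k ≥ ln(1e-7) / ln(0.20036) = -16.1181 / -1.6076 ≈ 10.026
Smallest integer k satisfying the bound: 11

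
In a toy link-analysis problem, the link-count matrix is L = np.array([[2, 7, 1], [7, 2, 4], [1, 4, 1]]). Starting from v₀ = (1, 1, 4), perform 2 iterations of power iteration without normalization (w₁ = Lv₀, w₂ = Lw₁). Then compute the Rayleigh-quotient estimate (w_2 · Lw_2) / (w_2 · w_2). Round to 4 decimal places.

w1 = Lv₀ = (13, 25, 9)
w2 = Lw1 = (210, 177, 122)
Lw2 = (1781, 2312, 1040)
w2·Lw2 = 210·1781 + 177·2312 + 122·1040 = 910114; w2·w2 = 210·210 + 177·177 + 122·122 = 90313
λ ≈ 910114/90313 = 10.0773

λ ≈ 10.0773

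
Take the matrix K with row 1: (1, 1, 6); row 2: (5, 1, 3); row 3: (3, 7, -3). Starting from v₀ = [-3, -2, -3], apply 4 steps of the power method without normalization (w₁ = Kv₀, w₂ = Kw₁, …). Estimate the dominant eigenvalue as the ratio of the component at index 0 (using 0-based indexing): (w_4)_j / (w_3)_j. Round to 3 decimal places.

λ ≈ 5.964

w1 = Kv₀ = (-23, -26, -14)
w2 = Kw1 = (-133, -183, -209)
w3 = Kw2 = (-1570, -1475, -1053)
w4 = Kw3 = (-9363, -12484, -11876)
Ratio at component: -9363 / -1570 = 5.964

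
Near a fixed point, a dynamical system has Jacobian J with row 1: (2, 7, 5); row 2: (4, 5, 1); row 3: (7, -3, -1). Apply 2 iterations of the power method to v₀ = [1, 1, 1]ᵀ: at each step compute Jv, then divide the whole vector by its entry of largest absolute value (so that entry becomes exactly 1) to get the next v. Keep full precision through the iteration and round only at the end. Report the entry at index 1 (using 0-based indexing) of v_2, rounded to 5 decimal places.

0.96460

Jv0 = (14.000000, 10.000000, 3.000000); divide by 14.000000 → v1 = (1.000000, 0.714286, 0.214286)
Jv1 = (8.071429, 7.785714, 4.642857); divide by 8.071429 → v2 = (1.000000, 0.964602, 0.575221)
Requested entry of v2: 109/113 = 0.96460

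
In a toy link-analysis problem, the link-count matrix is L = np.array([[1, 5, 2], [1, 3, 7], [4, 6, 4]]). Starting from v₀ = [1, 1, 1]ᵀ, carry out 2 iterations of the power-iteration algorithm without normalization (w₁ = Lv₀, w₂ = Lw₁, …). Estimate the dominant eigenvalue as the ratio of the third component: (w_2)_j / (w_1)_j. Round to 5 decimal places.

w1 = Lv₀ = (1·1 + 5·1 + 2·1; 1·1 + 3·1 + 7·1; 4·1 + 6·1 + 4·1) = (8, 11, 14)
w2 = Lw1 = (1·8 + 5·11 + 2·14; 1·8 + 3·11 + 7·14; 4·8 + 6·11 + 4·14) = (91, 139, 154)
Ratio at component: 154 / 14 = 11.00000

λ ≈ 11.00000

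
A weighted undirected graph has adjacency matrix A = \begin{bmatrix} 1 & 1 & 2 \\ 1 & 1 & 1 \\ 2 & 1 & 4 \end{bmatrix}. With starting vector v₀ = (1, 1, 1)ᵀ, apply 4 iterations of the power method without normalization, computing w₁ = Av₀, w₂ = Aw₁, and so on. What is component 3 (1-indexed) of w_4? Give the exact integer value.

w1 = Av₀ = (1·1 + 1·1 + 2·1; 1·1 + 1·1 + 1·1; 2·1 + 1·1 + 4·1) = (4, 3, 7)
w2 = Aw1 = (1·4 + 1·3 + 2·7; 1·4 + 1·3 + 1·7; 2·4 + 1·3 + 4·7) = (21, 14, 39)
w3 = Aw2 = (113, 74, 212)
w4 = Aw3 = (611, 399, 1148)
The requested component of w4 is 1148.

1148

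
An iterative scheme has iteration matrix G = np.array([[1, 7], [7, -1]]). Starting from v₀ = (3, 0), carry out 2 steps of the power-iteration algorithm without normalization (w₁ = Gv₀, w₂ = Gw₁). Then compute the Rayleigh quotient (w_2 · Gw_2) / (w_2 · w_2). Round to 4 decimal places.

1.0000

w1 = Gv₀ = (1·3 + 7·0; 7·3 + (-1)·0) = (3, 21)
w2 = Gw1 = (1·3 + 7·21; 7·3 + (-1)·21) = (150, 0)
Gw2 = (150, 1050)
w2·Gw2 = 150·150 + 0·1050 = 22500; w2·w2 = 150·150 + 0·0 = 22500
λ ≈ 22500/22500 = 1.0000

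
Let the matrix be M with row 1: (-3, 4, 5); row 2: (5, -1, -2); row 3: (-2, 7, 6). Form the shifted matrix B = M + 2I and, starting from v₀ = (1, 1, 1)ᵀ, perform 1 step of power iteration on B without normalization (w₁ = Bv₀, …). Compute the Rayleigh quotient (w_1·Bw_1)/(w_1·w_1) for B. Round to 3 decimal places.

B = M + 2I has rows (-1, 4, 5); (5, 1, -2); (-2, 7, 8)
w1 = Bv₀ = (8, 4, 13)
Bw1 = (73, 18, 116)
w1·Bw1 = 2164; w1·w1 = 249; μ ≈ 2164/249 = 8.691

8.691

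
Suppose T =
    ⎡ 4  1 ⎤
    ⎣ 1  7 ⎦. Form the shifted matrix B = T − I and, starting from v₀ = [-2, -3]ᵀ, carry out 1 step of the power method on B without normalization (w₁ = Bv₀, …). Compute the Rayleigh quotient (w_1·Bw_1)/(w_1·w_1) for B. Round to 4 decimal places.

μ ≈ 6.2432

B = T − I has rows (3, 1); (1, 6)
w1 = Bv₀ = (3·(-2) + 1·(-3); 1·(-2) + 6·(-3)) = (-9, -20)
Bw1 = (-47, -129)
w1·Bw1 = 3003; w1·w1 = 481; μ ≈ 3003/481 = 6.2432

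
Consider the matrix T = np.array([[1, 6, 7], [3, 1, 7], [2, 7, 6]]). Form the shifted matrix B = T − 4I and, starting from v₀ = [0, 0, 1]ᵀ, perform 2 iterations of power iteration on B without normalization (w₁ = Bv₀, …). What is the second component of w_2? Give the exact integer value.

14

B = T − 4I has rows (-3, 6, 7); (3, -3, 7); (2, 7, 2)
w1 = Bv₀ = ((-3)·0 + 6·0 + 7·1; 3·0 + (-3)·0 + 7·1; 2·0 + 7·0 + 2·1) = (7, 7, 2)
w2 = Bw1 = ((-3)·7 + 6·7 + 7·2; 3·7 + (-3)·7 + 7·2; 2·7 + 7·7 + 2·2) = (35, 14, 67)
Requested component of w2: 14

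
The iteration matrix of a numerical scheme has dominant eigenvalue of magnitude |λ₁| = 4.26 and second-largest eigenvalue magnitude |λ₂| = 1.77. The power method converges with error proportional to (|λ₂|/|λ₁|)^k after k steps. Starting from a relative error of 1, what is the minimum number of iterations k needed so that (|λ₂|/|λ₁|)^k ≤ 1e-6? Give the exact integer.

16

|λ₂/λ₁| = 1.77/4.26 = 0.41549
Need k ≥ ln(1e-6) / ln(0.41549) = -13.8155 / -0.8783 ≈ 15.730
Smallest integer k satisfying the bound: 16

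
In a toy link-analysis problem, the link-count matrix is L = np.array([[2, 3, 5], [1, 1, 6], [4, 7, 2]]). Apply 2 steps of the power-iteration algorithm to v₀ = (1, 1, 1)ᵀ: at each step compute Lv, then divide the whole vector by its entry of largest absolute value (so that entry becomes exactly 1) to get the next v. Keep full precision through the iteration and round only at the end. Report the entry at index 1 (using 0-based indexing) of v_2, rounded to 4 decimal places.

Lv0 = (10.00000, 8.00000, 13.00000); divide by 13.00000 → v1 = (0.76923, 0.61538, 1.00000)
Lv1 = (8.38462, 7.38462, 9.38462); divide by 9.38462 → v2 = (0.89344, 0.78689, 1.00000)
Requested entry of v2: 96/122 = 0.7869

0.7869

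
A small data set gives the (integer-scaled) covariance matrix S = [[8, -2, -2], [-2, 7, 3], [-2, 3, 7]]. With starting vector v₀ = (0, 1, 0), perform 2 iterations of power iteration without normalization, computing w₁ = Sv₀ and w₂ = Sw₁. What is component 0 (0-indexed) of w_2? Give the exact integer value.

-36

w1 = Sv₀ = (-2, 7, 3)
w2 = Sw1 = (-36, 62, 46)
The requested component of w2 is -36.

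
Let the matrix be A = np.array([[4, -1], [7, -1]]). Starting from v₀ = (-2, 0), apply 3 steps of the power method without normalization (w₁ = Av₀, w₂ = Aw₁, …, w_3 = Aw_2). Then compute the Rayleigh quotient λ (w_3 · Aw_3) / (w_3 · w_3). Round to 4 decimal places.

w1 = Av₀ = (-8, -14)
w2 = Aw1 = (-18, -42)
w3 = Aw2 = (-30, -84)
Aw3 = (-36, -126)
w3·Aw3 = (-30)·(-36) + (-84)·(-126) = 11664; w3·w3 = (-30)·(-30) + (-84)·(-84) = 7956
λ ≈ 11664/7956 = 1.4661

1.4661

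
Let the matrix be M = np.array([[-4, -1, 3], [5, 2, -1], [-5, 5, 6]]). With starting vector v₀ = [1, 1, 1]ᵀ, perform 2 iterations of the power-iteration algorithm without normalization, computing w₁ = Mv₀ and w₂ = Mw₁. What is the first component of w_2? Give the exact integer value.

w1 = Mv₀ = (-2, 6, 6)
w2 = Mw1 = (20, -4, 76)
The requested component of w2 is 20.

20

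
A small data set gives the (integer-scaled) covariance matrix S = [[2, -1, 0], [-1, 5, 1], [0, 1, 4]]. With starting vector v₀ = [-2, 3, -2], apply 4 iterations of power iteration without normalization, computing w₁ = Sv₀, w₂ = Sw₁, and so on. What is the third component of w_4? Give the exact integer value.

637

w1 = Sv₀ = (-7, 15, -5)
w2 = Sw1 = (-29, 77, -5)
w3 = Sw2 = (-135, 409, 57)
w4 = Sw3 = (-679, 2237, 637)
The requested component of w4 is 637.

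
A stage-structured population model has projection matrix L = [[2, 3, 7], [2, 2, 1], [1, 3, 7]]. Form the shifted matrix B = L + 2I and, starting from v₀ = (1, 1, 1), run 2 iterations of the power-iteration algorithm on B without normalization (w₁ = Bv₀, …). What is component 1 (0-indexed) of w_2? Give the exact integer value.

B = L + 2I has rows (4, 3, 7); (2, 4, 1); (1, 3, 9)
w1 = Bv₀ = (14, 7, 13)
w2 = Bw1 = (168, 69, 152)
Requested component of w2: 69

69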